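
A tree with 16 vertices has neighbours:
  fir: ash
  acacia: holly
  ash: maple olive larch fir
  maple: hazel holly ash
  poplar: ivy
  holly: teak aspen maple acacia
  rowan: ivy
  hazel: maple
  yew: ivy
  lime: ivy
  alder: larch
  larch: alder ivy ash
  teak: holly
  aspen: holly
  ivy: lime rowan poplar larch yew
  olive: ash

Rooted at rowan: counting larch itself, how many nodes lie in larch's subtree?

11

Descendants of larch (including itself): larch, ash, alder, maple, olive, fir, holly, hazel, teak, aspen, acacia. That's 11.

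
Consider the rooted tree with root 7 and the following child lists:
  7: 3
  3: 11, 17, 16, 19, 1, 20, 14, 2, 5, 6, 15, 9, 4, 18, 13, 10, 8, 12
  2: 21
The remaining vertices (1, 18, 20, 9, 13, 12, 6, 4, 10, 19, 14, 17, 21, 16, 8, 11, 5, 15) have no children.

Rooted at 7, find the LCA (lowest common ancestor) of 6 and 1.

6's ancestor chain is 6, 3, 7 and 1's is 1, 3, 7; they first meet at 3.

3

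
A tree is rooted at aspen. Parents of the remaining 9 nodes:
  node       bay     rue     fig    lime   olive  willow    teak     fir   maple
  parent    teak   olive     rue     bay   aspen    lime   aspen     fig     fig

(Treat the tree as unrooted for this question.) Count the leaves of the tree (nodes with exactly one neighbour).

3

Exactly 3 nodes have a single neighbour: fir, maple, willow.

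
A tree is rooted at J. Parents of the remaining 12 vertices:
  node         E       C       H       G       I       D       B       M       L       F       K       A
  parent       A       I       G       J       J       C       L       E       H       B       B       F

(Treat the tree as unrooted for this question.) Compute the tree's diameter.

11

BFS from M reaches D last, at distance 11; BFS from D confirms no node is farther.
Path: M-E-A-F-B-L-H-G-J-I-C-D.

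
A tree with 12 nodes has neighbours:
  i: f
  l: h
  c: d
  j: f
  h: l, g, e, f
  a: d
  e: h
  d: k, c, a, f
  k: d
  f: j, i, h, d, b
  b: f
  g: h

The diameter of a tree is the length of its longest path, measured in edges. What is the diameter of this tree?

Starting from l, a farthest node is a at distance 4.
One longest path: l–h–f–d–a.
So the diameter is 4.

4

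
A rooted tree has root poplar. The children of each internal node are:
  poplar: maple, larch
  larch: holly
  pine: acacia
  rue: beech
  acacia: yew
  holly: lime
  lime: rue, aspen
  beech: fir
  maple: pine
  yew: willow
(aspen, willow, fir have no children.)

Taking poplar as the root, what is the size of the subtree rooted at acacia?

3

acacia's subtree: {acacia, yew, willow}, size 3.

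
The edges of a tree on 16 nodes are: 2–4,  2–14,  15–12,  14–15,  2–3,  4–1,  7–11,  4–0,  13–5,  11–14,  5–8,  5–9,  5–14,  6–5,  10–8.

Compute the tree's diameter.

6

Starting from 10, a farthest node is 1 at distance 6.
One longest path: 10 - 8 - 5 - 14 - 2 - 4 - 1.
So the diameter is 6.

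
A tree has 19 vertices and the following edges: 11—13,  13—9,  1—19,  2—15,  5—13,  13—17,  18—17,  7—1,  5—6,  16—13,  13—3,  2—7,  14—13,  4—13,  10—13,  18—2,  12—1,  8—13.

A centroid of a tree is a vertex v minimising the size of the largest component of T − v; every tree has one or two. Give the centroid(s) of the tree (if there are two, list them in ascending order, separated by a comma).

13

Delete 13: the remaining components have sizes 8, 2, 1, 1, 1, 1, 1, 1, 1, 1. Max 8 ≤ 9, so 13 is a centroid.
No neighbour of 13 does as well, so 13 is the unique centroid.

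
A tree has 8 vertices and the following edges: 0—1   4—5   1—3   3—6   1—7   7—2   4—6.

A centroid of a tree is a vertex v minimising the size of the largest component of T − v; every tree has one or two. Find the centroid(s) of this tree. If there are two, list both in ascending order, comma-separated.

Removing 1 splits the tree into components of sizes 4, 2, 1; the largest is 4 ≤ ⌊8/2⌋ = 4.
3 is adjacent to 1 and is also a centroid (the largest component after removing it is likewise 4).

1, 3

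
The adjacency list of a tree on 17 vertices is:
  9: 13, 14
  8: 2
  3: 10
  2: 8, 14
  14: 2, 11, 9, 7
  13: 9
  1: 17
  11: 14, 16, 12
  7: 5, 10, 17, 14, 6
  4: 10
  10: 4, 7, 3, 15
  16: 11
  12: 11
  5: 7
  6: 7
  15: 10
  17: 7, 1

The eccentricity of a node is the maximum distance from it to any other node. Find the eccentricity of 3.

5

The node farthest from 3 is 12 (13, 8, 16 also at distance 5), via 3–10–7–14–11–12 — 5 edges.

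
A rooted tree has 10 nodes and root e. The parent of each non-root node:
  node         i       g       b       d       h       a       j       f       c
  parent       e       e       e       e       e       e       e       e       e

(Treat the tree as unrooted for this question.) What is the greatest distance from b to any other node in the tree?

2

The node farthest from b is c (a, j, i, h, g, f, d also at distance 2), via b – e – c — 2 edges.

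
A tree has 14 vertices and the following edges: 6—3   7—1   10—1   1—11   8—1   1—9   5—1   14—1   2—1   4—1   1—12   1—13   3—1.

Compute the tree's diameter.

3

BFS from 6 reaches 2 last, at distance 3; BFS from 2 confirms no node is farther.
Path: 6 - 3 - 1 - 2.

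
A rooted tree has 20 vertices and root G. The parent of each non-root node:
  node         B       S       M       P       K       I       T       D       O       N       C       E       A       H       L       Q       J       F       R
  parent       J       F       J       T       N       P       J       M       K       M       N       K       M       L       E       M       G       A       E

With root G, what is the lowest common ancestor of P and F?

Ancestors of P (toward the root): P, T, J, G.
Ancestors of F: F, A, M, J, G.
The deepest node appearing in both lists is J.

J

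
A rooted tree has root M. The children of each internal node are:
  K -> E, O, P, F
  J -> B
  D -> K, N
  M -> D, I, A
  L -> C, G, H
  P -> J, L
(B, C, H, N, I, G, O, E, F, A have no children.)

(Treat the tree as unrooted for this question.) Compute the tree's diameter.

Starting from I, a farthest node is B at distance 6.
One longest path: I – M – D – K – P – J – B.
So the diameter is 6.

6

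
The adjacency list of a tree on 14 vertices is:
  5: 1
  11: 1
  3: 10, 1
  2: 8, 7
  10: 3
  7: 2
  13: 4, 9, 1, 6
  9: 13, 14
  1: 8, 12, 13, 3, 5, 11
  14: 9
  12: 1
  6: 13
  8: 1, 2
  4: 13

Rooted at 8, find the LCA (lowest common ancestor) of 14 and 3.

14's ancestor chain is 14, 9, 13, 1, 8 and 3's is 3, 1, 8; they first meet at 1.

1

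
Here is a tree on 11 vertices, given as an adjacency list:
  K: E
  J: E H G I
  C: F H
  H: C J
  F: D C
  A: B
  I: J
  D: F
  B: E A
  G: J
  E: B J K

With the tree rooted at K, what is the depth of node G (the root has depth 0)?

3

Climbing from G to the root: G → J → E → K. That's 3 steps.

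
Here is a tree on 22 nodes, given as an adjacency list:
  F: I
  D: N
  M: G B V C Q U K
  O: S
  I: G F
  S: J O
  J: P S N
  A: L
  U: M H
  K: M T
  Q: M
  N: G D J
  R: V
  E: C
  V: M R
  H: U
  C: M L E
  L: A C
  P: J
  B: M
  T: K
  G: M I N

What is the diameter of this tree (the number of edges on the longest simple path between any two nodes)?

Starting from O, a farthest node is A at distance 8.
One longest path: O-S-J-N-G-M-C-L-A.
So the diameter is 8.

8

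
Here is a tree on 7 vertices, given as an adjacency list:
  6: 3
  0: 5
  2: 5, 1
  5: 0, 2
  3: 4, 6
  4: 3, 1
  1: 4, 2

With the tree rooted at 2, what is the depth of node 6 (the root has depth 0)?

4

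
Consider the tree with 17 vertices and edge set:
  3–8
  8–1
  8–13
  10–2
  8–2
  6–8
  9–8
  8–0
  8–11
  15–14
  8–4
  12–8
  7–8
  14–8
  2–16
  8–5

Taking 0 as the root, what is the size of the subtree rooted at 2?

Descendants of 2 (including itself): 2, 10, 16. That's 3.

3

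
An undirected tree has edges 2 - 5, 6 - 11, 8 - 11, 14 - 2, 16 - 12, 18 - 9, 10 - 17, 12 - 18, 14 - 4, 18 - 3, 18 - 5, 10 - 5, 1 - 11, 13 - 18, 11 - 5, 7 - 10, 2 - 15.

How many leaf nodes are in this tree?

11

Degree-1 nodes: 1, 3, 4, 6, 7, 8, 9, 13, 15, 16, 17 — 11 of them.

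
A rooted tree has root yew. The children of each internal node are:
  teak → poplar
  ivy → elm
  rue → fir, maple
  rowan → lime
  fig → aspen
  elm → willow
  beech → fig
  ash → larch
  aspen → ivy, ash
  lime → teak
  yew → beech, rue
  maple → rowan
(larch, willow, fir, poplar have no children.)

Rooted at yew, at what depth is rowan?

3

Path from yew to rowan: yew – rue – maple – rowan, which has 3 edges.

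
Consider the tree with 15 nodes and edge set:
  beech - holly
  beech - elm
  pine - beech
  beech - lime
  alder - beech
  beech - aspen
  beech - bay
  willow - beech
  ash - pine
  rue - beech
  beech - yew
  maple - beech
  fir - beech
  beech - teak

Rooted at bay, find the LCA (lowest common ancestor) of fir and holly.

beech

Ancestors of fir (toward the root): fir, beech, bay.
Ancestors of holly: holly, beech, bay.
The deepest node appearing in both lists is beech.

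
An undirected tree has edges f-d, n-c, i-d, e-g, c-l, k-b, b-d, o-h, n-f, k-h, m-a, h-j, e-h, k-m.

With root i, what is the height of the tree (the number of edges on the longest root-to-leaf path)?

A deepest node is g, reached by i–d–b–k–h–e–g.
That path has 6 edges, so the height is 6.

6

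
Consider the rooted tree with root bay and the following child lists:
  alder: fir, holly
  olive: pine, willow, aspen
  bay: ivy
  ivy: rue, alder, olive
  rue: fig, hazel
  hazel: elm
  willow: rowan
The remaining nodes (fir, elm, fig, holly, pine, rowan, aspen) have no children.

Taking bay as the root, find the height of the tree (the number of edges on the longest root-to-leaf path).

A deepest node is elm, reached by bay-ivy-rue-hazel-elm.
That path has 4 edges, so the height is 4.

4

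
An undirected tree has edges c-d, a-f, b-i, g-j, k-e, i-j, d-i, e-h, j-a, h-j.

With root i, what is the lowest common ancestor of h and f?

Ancestors of h (toward the root): h, j, i.
Ancestors of f: f, a, j, i.
The deepest node appearing in both lists is j.

j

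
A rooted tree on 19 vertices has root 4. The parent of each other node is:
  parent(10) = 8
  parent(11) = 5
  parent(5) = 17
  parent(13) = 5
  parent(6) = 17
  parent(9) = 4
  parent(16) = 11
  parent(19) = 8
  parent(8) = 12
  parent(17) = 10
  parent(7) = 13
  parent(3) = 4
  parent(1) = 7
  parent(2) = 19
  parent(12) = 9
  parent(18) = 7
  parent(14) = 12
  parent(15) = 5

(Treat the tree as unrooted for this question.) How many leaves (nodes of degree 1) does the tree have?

Exactly 8 nodes have a single neighbour: 1, 2, 3, 6, 14, 15, 16, 18.

8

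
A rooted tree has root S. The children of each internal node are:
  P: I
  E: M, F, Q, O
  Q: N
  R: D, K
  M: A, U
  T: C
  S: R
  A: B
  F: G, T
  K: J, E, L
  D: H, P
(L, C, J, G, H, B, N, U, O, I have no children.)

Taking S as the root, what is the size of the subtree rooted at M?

4

M's subtree: {M, A, U, B}, size 4.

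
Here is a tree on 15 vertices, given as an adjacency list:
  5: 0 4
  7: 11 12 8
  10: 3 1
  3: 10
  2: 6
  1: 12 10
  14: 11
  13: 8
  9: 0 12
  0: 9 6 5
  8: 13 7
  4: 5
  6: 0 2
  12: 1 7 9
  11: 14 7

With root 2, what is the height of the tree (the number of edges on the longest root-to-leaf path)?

The longest root-to-leaf path is 2-6-0-9-12-1-10-3 (7 edges).

7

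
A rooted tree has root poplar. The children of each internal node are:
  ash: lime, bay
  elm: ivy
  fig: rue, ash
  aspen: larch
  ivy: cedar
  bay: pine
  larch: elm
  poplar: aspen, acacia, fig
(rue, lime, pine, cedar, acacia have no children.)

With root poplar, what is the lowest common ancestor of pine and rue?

fig

Ancestors of pine (toward the root): pine, bay, ash, fig, poplar.
Ancestors of rue: rue, fig, poplar.
The deepest node appearing in both lists is fig.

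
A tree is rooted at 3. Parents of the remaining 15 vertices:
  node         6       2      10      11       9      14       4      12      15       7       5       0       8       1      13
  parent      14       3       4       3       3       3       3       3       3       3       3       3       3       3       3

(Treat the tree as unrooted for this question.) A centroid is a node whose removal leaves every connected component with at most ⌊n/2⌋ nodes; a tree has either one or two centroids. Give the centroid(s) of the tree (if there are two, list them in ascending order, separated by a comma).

3

Delete 3: the remaining components have sizes 2, 2, 1, 1, 1, 1, 1, 1, 1, 1, 1, 1, 1. Max 2 ≤ 8, so 3 is a centroid.
No neighbour of 3 does as well, so 3 is the unique centroid.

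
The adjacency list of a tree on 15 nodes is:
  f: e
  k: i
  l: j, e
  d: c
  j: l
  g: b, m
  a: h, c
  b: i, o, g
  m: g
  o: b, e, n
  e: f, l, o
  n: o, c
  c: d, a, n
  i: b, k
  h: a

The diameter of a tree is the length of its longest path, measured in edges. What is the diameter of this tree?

7

A longest path is m-g-b-o-n-c-a-h, with 7 edges.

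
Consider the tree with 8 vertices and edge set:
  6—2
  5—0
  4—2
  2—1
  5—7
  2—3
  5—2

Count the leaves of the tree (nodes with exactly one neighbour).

6

Degree-1 nodes: 0, 1, 3, 4, 6, 7 — 6 of them.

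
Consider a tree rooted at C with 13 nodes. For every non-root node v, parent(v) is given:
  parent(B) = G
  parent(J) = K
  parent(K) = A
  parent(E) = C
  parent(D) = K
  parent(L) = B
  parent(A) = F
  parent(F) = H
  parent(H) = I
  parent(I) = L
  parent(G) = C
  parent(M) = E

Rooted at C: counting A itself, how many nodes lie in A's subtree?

4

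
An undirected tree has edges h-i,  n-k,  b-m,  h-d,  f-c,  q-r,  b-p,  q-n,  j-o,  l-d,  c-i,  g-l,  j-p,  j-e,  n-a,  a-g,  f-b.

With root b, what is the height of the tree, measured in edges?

A deepest node is r, reached by b → f → c → i → h → d → l → g → a → n → q → r.
That path has 11 edges, so the height is 11.

11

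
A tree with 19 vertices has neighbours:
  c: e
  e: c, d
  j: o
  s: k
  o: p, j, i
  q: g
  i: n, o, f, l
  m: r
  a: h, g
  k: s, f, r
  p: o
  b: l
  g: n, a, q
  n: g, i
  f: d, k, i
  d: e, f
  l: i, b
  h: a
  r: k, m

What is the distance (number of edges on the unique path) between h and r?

7

Walking from h: h–a–g–n–i–f–k–r. Length 7.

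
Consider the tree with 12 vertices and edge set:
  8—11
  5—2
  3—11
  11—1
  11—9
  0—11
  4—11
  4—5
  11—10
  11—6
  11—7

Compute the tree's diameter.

4

A longest path is 2 – 5 – 4 – 11 – 8, with 4 edges.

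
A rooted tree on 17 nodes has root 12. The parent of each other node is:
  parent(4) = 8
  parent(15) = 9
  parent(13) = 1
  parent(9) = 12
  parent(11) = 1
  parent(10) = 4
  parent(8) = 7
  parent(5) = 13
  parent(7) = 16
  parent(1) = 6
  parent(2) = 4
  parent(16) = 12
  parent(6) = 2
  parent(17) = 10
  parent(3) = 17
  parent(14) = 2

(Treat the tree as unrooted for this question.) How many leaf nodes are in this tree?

5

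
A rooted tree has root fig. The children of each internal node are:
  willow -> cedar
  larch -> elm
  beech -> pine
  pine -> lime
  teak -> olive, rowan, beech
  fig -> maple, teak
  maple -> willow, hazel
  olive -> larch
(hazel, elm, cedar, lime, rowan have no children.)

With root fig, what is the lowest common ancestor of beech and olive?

Path beech→root: beech teak fig; path olive→root: olive teak fig.
First common node: teak.

teak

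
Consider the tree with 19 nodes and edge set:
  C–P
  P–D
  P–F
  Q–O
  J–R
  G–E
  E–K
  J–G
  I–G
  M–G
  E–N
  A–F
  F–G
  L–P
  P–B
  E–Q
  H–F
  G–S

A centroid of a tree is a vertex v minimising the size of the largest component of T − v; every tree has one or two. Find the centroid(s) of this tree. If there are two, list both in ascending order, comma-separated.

Removing G splits the tree into components of sizes 8, 5, 2, 1, 1, 1; the largest is 8 ≤ ⌊19/2⌋ = 9.
Every other node leaves some component of size > 9, so the centroid is unique.

G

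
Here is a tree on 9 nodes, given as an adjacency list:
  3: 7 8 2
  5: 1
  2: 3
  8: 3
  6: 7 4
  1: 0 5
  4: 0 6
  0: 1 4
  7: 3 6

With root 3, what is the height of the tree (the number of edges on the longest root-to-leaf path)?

A deepest node is 5, reached by 3-7-6-4-0-1-5.
That path has 6 edges, so the height is 6.

6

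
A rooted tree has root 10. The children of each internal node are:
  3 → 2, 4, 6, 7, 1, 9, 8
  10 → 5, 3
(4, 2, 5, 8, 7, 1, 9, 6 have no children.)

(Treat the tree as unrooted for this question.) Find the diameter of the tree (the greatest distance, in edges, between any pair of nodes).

3

Starting from 5, a farthest node is 9 at distance 3.
One longest path: 5–10–3–9.
So the diameter is 3.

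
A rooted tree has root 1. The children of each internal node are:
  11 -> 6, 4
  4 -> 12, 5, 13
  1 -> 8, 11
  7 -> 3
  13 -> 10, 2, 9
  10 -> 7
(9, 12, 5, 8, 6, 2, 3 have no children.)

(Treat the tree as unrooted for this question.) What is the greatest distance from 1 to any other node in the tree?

6

A farthest node from 1 is 3.
The path 1–11–4–13–10–7–3 has 6 edges.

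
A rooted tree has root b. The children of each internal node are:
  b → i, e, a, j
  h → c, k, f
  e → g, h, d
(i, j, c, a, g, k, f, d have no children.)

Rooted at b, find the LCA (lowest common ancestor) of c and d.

c's ancestor chain is c, h, e, b and d's is d, e, b; they first meet at e.

e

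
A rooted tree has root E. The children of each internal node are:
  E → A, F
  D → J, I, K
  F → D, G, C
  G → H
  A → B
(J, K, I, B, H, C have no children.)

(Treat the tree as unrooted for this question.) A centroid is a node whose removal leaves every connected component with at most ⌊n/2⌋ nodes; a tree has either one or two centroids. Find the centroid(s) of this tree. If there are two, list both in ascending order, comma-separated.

Removing F splits the tree into components of sizes 4, 3, 2, 1; the largest is 4 ≤ ⌊11/2⌋ = 5.
No neighbour of F does as well, so F is the unique centroid.

F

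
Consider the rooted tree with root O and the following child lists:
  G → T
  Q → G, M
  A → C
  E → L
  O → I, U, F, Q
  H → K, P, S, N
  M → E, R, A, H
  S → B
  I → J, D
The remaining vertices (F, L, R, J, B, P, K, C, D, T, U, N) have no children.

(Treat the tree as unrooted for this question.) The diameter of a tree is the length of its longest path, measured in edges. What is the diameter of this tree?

A longest path is D – I – O – Q – M – H – S – B, with 7 edges.

7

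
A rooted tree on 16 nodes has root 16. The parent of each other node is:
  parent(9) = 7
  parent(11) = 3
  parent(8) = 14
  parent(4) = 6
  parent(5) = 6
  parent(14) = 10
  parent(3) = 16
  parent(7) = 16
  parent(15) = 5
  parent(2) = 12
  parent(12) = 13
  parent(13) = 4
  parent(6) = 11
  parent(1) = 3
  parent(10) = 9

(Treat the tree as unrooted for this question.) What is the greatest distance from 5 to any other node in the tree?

9

The node farthest from 5 is 8, via 5–6–11–3–16–7–9–10–14–8 — 9 edges.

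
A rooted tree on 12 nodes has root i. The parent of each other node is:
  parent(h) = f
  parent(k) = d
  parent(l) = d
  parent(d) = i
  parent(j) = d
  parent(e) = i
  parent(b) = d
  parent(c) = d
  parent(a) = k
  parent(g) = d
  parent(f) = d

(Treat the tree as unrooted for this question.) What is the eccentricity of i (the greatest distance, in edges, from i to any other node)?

Distances from i peak at 3, attained at h (a also at distance 3).
i – d – f – h

3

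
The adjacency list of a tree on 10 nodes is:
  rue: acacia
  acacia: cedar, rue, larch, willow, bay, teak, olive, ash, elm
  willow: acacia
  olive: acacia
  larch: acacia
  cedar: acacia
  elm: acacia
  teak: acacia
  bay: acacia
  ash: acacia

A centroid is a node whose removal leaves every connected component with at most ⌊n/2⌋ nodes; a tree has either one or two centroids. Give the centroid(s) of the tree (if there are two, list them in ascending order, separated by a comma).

Removing acacia splits the tree into components of sizes 1, 1, 1, 1, 1, 1, 1, 1, 1; the largest is 1 ≤ ⌊10/2⌋ = 5.
No neighbour of acacia does as well, so acacia is the unique centroid.

acacia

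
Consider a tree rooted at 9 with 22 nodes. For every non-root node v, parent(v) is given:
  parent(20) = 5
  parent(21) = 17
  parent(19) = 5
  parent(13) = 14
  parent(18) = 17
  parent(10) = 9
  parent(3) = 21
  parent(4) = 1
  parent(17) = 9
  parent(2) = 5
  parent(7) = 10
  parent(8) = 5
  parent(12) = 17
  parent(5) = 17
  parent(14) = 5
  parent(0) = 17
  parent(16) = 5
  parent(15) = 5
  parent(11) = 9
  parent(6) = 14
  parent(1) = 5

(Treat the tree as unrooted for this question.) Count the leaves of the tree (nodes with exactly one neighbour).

15

The leaves are 0, 2, 3, 4, 6, 7, 8, 11, 12, 13, 15, 16, 18, 19, 20.
That is 15 leaves.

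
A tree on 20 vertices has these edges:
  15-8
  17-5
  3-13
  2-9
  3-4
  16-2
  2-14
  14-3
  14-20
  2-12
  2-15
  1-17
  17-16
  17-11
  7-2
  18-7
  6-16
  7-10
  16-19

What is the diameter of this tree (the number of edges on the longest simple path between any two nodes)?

6

A longest path is 4-3-14-2-16-17-5, with 6 edges.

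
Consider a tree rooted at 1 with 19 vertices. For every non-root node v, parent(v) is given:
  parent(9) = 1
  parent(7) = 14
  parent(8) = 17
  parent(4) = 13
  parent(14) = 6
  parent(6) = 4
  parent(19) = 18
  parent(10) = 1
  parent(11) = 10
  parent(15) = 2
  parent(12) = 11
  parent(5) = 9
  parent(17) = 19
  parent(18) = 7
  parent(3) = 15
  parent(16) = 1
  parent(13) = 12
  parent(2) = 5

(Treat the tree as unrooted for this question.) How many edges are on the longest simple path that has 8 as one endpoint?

17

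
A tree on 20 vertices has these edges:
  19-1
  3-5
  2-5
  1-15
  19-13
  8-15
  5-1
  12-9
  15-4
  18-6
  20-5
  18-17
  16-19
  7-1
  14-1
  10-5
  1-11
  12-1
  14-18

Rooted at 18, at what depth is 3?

Path from 18 to 3: 18 → 14 → 1 → 5 → 3, which has 4 edges.

4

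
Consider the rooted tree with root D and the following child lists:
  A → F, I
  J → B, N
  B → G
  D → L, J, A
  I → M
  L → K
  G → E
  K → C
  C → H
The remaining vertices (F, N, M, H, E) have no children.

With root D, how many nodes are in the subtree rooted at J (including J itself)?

The subtree rooted at J contains: J, B, N, G, E — 5 nodes.

5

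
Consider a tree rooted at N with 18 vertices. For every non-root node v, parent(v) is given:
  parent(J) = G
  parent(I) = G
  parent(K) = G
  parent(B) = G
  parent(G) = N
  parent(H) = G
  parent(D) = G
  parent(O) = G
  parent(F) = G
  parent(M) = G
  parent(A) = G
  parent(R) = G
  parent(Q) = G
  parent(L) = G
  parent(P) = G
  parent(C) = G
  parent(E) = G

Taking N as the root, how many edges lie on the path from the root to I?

2

Path from N to I: N–G–I, which has 2 edges.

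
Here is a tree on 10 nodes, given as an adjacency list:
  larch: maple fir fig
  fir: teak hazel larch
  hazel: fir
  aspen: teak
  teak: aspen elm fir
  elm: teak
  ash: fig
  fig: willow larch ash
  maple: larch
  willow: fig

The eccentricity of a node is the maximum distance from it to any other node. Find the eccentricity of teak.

A farthest node from teak is ash (willow also at distance 4).
The path teak-fir-larch-fig-ash has 4 edges.

4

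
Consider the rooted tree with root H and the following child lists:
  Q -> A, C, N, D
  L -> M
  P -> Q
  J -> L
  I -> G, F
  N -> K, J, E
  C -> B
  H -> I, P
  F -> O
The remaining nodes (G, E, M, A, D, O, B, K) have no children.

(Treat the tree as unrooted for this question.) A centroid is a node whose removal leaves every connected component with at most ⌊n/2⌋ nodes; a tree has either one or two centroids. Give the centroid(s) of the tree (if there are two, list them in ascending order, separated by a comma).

Delete Q: the remaining components have sizes 6, 6, 2, 1, 1. Max 6 ≤ 8, so Q is a centroid.
No neighbour of Q does as well, so Q is the unique centroid.

Q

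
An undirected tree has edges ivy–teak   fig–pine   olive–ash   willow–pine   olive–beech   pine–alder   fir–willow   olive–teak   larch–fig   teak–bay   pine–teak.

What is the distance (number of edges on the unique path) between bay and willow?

3

Walking from bay: bay – teak – pine – willow. Length 3.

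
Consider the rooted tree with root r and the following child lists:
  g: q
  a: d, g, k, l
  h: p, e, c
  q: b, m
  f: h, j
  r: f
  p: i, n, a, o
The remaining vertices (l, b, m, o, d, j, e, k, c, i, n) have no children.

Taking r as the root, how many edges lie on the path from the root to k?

5

Climbing from k to the root: k – a – p – h – f – r. That's 5 steps.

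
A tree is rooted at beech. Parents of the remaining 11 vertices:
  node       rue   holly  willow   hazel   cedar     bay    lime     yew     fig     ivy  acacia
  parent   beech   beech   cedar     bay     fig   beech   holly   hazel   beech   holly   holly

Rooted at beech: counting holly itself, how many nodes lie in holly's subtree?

Descendants of holly (including itself): holly, lime, ivy, acacia. That's 4.

4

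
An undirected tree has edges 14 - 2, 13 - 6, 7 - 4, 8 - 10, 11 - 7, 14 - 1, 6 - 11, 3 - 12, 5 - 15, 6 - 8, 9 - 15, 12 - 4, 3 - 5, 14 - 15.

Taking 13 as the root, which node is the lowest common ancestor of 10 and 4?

6

Ancestors of 10 (toward the root): 10, 8, 6, 13.
Ancestors of 4: 4, 7, 11, 6, 13.
The deepest node appearing in both lists is 6.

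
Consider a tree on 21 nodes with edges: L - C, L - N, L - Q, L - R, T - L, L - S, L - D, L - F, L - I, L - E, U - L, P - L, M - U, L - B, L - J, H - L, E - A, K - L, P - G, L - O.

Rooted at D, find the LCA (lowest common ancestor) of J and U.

L

J's ancestor chain is J, L, D and U's is U, L, D; they first meet at L.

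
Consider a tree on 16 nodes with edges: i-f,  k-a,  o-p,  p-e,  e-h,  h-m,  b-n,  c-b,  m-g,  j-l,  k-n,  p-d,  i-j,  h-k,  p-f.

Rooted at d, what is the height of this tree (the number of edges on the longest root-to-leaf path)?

A deepest node is c, reached by d–p–e–h–k–n–b–c.
That path has 7 edges, so the height is 7.

7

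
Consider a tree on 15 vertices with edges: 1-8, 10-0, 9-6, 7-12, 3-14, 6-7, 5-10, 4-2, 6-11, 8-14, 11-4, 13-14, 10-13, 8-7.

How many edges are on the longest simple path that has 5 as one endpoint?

9

A farthest node from 5 is 2.
The path 5-10-13-14-8-7-6-11-4-2 has 9 edges.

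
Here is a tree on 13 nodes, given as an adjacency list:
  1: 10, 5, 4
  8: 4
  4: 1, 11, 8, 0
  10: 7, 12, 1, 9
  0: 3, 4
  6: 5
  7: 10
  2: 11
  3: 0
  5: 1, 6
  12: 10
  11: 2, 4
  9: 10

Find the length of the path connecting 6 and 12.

The path is 6–5–1–10–12, which has 4 edges.

4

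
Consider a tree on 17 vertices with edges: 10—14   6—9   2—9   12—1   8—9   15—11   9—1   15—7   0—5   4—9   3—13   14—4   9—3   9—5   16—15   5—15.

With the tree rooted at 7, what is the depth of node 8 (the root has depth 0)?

4

Climbing from 8 to the root: 8 – 9 – 5 – 15 – 7. That's 4 steps.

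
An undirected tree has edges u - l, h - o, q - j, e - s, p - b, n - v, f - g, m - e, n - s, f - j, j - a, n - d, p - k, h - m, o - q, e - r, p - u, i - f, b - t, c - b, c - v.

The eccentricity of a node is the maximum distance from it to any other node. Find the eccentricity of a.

14

The node farthest from a is l, via a – j – q – o – h – m – e – s – n – v – c – b – p – u – l — 14 edges.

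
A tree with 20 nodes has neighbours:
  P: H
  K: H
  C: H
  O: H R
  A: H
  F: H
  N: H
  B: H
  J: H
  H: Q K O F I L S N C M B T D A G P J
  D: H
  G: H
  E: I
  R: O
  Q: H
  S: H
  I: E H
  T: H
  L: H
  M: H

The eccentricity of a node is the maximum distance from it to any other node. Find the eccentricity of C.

A farthest node from C is E (R also at distance 3).
The path C–H–I–E has 3 edges.

3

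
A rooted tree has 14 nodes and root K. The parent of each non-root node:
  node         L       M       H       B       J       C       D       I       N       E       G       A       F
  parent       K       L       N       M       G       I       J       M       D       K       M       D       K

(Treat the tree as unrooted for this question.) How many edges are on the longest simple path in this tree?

BFS from E reaches H last, at distance 8; BFS from H confirms no node is farther.
Path: E-K-L-M-G-J-D-N-H.

8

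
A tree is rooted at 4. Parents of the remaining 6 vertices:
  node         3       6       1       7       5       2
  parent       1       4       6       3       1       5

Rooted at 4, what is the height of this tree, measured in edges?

A deepest node is 7, reached by 4–6–1–3–7.
That path has 4 edges, so the height is 4.

4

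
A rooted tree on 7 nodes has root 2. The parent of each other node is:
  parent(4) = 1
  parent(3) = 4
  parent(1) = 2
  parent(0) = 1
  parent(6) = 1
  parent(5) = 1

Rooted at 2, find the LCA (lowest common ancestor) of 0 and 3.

1

Ancestors of 0 (toward the root): 0, 1, 2.
Ancestors of 3: 3, 4, 1, 2.
The deepest node appearing in both lists is 1.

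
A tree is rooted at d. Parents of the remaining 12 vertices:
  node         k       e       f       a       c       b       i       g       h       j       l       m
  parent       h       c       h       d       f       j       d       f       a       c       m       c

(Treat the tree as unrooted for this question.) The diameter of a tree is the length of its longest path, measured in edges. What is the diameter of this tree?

BFS from l reaches i last, at distance 7; BFS from i confirms no node is farther.
Path: l-m-c-f-h-a-d-i.

7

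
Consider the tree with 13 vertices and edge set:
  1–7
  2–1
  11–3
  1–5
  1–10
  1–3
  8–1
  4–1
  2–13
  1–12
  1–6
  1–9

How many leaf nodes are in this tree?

The leaves are 4, 5, 6, 7, 8, 9, 10, 11, 12, 13.
That is 10 leaves.

10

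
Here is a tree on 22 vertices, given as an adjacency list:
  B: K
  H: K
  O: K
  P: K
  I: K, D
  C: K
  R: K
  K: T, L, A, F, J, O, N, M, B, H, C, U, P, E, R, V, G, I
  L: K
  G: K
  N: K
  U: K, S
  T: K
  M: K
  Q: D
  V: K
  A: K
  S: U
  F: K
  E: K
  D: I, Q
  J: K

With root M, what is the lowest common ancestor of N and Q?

K

Ancestors of N (toward the root): N, K, M.
Ancestors of Q: Q, D, I, K, M.
The deepest node appearing in both lists is K.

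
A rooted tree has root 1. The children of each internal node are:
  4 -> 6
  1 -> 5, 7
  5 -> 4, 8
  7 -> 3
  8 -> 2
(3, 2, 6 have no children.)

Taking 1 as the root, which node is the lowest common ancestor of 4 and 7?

4's ancestor chain is 4, 5, 1 and 7's is 7, 1; they first meet at 1.

1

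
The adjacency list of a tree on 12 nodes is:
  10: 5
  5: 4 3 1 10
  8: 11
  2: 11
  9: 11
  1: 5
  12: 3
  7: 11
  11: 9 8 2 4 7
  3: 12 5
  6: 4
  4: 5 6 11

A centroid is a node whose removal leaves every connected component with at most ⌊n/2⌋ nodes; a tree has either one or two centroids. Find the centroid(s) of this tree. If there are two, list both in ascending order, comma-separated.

4

Removing 4 splits the tree into components of sizes 5, 5, 1; the largest is 5 ≤ ⌊12/2⌋ = 6.
Every other node leaves some component of size > 6, so the centroid is unique.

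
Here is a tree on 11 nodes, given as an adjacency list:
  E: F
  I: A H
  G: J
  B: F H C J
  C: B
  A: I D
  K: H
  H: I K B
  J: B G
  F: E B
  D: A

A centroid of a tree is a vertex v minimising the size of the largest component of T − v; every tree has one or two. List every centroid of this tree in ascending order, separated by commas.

Delete B: the remaining components have sizes 5, 2, 2, 1. Max 5 ≤ 5, so B is a centroid.
No neighbour of B does as well, so B is the unique centroid.

B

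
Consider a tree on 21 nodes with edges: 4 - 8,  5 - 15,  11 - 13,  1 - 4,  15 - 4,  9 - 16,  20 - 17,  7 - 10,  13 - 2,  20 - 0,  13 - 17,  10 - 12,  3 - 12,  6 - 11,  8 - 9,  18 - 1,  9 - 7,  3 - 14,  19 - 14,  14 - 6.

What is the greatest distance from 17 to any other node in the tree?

13

A farthest node from 17 is 18 (5 also at distance 13).
The path 17-13-11-6-14-3-12-10-7-9-8-4-1-18 has 13 edges.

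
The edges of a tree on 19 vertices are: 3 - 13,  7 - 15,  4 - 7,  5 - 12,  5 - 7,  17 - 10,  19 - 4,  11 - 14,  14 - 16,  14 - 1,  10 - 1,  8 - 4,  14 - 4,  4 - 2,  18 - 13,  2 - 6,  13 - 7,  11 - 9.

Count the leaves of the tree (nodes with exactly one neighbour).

Degree-1 nodes: 3, 6, 8, 9, 12, 15, 16, 17, 18, 19 — 10 of them.

10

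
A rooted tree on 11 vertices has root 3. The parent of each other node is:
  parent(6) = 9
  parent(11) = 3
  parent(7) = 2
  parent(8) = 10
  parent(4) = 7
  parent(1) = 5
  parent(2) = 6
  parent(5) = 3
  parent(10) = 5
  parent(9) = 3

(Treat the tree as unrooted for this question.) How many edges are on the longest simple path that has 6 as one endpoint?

The node farthest from 6 is 8, via 6–9–3–5–10–8 — 5 edges.

5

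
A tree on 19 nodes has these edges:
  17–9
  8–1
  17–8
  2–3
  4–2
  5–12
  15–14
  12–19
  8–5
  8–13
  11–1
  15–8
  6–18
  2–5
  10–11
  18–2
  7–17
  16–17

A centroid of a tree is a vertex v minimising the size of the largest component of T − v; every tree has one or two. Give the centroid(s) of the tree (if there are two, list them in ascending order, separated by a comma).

8

Delete 8: the remaining components have sizes 8, 4, 3, 2, 1. Max 8 ≤ 9, so 8 is a centroid.
Every other node leaves some component of size > 9, so the centroid is unique.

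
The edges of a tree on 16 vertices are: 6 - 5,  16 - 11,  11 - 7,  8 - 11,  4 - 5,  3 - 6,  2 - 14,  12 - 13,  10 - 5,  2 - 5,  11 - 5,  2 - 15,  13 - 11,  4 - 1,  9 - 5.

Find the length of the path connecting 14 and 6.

3

14 – 2 – 5 – 6: 3 edges.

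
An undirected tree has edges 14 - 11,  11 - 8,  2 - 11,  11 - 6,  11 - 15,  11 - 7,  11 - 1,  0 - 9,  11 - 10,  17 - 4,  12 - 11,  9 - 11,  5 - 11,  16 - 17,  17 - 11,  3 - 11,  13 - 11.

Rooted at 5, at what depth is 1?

Path from 5 to 1: 5–11–1, which has 2 edges.

2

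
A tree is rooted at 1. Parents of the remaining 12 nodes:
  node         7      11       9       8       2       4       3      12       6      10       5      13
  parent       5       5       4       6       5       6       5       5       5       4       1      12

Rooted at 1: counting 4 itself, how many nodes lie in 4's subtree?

Descendants of 4 (including itself): 4, 10, 9. That's 3.

3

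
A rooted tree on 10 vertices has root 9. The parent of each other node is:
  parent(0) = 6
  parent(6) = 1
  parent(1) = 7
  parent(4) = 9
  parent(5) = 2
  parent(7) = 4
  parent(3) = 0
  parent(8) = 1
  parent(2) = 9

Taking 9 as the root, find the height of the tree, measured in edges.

The longest root-to-leaf path is 9 – 4 – 7 – 1 – 6 – 0 – 3 (6 edges).

6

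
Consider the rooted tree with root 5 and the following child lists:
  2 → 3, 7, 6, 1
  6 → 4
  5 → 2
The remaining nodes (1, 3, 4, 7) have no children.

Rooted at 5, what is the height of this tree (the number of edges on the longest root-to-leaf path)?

A deepest node is 4, reached by 5 → 2 → 6 → 4.
That path has 3 edges, so the height is 3.

3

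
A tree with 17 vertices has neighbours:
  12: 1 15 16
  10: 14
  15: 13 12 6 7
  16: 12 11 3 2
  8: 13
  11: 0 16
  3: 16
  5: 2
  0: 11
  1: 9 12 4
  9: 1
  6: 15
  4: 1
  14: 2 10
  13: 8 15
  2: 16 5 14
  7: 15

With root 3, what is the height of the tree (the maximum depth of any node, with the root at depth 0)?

5

The longest root-to-leaf path is 3–16–12–15–13–8 (5 edges).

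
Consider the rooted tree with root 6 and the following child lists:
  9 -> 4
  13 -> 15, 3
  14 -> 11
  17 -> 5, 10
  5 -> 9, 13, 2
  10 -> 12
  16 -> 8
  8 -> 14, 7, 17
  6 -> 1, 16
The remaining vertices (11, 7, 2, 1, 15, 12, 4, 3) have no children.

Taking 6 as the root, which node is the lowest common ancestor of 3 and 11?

8

Path 3→root: 3 13 5 17 8 16 6; path 11→root: 11 14 8 16 6.
First common node: 8.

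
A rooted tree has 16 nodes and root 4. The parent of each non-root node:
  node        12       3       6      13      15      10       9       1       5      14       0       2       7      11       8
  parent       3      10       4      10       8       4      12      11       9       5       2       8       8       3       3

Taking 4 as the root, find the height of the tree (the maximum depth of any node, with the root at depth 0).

6

A deepest node is 14, reached by 4-10-3-12-9-5-14.
That path has 6 edges, so the height is 6.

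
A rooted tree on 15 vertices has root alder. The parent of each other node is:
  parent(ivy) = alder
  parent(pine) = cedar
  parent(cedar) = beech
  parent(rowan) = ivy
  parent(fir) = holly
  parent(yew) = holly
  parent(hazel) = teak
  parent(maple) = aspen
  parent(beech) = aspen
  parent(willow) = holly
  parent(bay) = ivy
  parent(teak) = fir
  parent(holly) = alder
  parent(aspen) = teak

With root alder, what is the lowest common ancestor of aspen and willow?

holly

Path aspen→root: aspen teak fir holly alder; path willow→root: willow holly alder.
First common node: holly.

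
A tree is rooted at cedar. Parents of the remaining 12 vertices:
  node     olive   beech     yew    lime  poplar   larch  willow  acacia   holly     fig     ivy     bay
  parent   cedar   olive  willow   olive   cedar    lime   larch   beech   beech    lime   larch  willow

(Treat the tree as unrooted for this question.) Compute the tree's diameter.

BFS from poplar reaches yew last, at distance 6; BFS from yew confirms no node is farther.
Path: poplar - cedar - olive - lime - larch - willow - yew.

6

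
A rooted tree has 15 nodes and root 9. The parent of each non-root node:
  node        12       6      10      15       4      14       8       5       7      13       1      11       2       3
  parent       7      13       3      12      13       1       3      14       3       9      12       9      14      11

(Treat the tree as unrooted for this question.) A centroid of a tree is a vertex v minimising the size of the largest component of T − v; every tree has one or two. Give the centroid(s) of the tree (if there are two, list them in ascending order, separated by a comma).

3

Removing 3 splits the tree into components of sizes 7, 5, 1, 1; the largest is 7 ≤ ⌊15/2⌋ = 7.
Every other node leaves some component of size > 7, so the centroid is unique.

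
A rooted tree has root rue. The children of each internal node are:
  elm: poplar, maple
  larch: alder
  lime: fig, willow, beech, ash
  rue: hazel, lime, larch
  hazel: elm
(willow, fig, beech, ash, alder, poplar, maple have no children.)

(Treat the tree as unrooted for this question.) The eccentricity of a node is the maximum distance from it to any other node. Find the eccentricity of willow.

A farthest node from willow is maple (poplar also at distance 5).
The path willow–lime–rue–hazel–elm–maple has 5 edges.

5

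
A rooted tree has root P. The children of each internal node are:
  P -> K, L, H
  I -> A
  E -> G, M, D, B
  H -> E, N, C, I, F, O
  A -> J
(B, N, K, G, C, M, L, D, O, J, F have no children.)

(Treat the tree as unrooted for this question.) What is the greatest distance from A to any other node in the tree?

4

A farthest node from A is B (G, D, M, K, L also at distance 4).
The path A–I–H–E–B has 4 edges.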